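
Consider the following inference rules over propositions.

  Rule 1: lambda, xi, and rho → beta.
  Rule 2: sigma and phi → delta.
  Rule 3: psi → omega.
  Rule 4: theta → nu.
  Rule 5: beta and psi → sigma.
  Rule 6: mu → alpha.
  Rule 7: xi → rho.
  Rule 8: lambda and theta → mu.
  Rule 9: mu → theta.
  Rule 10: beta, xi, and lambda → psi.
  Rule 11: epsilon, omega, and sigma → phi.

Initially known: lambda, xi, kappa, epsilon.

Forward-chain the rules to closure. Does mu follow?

No

mu would need lambda and theta (Rule 8), but theta is never established.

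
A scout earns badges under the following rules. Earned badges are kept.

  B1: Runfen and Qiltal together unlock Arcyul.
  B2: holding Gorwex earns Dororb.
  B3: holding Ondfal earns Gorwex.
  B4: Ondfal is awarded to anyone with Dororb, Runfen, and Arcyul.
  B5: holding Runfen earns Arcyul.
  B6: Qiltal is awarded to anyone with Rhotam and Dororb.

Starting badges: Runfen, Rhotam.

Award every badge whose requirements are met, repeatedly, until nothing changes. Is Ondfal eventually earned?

No

Ondfal would need Dororb, Runfen, and Arcyul (B4), but Dororb is never earned.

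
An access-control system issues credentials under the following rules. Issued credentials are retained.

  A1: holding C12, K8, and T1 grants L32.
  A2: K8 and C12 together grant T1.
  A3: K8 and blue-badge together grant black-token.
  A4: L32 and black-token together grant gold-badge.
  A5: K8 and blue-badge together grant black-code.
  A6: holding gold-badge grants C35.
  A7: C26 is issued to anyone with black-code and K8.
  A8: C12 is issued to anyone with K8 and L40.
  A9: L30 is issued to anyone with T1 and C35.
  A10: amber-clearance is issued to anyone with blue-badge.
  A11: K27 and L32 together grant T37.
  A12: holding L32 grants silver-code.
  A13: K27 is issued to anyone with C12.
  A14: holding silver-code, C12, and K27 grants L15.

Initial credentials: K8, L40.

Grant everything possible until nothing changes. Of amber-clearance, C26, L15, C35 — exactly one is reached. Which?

L15

Holding K8 and L40 grants C12 (A8).
Holding K8 and C12 grants T1 (A2).
Holding C12 grants K27 (A13).
Holding C12, K8, and T1 grants L32 (A1).
Holding L32 grants silver-code (A12).
Holding silver-code, C12, and K27 grants L15 (A14).
C35 would need gold-badge (A6), but gold-badge is never granted. C26 would need black-code and K8 (A7), but black-code is never granted. amber-clearance would need blue-badge (A10), but blue-badge is never granted.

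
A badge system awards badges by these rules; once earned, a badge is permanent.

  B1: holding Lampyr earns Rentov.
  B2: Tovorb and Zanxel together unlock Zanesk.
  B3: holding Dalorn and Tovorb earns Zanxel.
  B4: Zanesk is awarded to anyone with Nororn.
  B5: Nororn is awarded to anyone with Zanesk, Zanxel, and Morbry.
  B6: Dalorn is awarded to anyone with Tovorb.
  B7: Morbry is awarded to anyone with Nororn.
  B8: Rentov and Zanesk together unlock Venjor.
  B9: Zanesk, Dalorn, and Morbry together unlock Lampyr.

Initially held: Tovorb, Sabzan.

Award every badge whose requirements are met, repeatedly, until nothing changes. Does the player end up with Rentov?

Rentov would need Lampyr (B1), but Lampyr is never earned.

No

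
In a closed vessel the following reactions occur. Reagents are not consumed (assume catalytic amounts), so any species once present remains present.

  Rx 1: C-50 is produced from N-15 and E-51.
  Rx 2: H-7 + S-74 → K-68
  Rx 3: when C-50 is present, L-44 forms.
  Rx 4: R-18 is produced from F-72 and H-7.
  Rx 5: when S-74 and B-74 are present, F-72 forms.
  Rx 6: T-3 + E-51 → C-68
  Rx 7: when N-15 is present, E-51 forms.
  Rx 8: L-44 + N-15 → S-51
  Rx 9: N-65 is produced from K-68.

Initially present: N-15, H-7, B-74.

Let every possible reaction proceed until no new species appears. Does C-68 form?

No

C-68 would need T-3 and E-51 (Rx 6), but T-3 never forms.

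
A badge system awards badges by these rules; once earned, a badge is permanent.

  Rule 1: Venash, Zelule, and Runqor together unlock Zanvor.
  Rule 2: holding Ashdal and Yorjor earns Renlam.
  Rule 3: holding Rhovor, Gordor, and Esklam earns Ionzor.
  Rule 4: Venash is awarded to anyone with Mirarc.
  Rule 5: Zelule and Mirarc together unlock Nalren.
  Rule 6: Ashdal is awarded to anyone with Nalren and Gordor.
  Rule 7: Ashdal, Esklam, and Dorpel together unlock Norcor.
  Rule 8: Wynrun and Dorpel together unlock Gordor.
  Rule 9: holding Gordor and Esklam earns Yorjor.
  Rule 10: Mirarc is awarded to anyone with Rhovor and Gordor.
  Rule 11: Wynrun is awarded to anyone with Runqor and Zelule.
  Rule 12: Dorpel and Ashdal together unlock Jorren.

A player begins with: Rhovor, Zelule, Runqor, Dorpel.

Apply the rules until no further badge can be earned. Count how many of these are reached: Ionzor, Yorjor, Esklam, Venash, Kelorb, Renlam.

With Runqor and Zelule, Wynrun is earned (Rule 11).
With Wynrun and Dorpel, Gordor is earned (Rule 8).
With Rhovor and Gordor, Mirarc is earned (Rule 10).
With Mirarc, Venash is earned (Rule 4).
Ionzor would need Rhovor, Gordor, and Esklam (Rule 3), but Esklam is never earned.
Yorjor would need Gordor and Esklam (Rule 9), but Esklam is never earned.
No rule produces Esklam, and it is not given.
Venash: reached.
No rule produces Kelorb, and it is not given.
Renlam would need Ashdal and Yorjor (Rule 2), but Yorjor is never earned.
Reached: Venash — 1 of the 6.

1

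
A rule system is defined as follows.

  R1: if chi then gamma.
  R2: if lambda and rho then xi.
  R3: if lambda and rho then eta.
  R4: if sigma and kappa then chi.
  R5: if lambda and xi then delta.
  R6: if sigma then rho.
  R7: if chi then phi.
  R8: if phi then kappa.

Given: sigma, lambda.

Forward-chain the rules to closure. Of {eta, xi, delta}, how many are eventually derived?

sigma holds, so rho follows (R6).
From lambda and rho, R3 gives eta.
lambda and rho hold, so xi follows (R2).
From lambda and xi, R5 gives delta.
eta: reached.
xi: reached.
delta: reached.
All 3 are reached.

3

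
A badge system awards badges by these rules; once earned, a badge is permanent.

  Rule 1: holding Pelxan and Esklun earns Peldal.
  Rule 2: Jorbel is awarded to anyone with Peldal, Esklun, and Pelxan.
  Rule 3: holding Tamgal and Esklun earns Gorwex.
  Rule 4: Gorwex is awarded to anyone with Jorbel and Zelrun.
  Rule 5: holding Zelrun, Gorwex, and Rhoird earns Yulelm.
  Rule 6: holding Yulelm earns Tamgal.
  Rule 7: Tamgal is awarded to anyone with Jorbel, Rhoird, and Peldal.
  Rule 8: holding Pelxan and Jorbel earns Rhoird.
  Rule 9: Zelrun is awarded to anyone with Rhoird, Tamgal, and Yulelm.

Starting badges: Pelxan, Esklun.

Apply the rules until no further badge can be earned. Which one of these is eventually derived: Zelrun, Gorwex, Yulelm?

Gorwex

With Pelxan and Esklun, Peldal is earned (Rule 1).
With Peldal, Esklun, and Pelxan, Jorbel is earned (Rule 2).
With Pelxan and Jorbel, Rhoird is earned (Rule 8).
With Jorbel, Rhoird, and Peldal, Tamgal is earned (Rule 7).
With Tamgal and Esklun, Gorwex is earned (Rule 3).
Yulelm would need Zelrun, Gorwex, and Rhoird (Rule 5), but Zelrun is never earned. Zelrun would need Rhoird, Tamgal, and Yulelm (Rule 9), but Yulelm is never earned.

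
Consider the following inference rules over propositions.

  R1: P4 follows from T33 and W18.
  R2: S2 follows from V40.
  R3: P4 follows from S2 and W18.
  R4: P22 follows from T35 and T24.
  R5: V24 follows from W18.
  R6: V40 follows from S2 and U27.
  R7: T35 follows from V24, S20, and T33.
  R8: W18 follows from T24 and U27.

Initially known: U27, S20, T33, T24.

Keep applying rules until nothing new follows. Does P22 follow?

Yes

T24 and U27 hold, so W18 follows (R8).
From W18, R5 gives V24.
From V24, S20, and T33, R7 gives T35.
T35 and T24 hold, so P22 follows (R4).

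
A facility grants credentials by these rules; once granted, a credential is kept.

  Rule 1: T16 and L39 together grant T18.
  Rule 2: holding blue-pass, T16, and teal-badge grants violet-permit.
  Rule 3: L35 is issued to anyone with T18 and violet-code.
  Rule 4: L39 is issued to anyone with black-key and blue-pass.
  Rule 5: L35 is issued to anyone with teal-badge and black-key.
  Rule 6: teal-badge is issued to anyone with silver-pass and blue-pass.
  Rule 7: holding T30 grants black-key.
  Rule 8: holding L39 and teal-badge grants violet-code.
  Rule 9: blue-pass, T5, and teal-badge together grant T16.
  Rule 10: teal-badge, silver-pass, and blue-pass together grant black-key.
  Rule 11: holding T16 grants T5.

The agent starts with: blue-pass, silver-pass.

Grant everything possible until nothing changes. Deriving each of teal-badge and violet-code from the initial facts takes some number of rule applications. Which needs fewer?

teal-badge

teal-badge: Holding silver-pass and blue-pass grants teal-badge (Rule 6). [1 rule application]
violet-code: Holding silver-pass and blue-pass grants teal-badge (Rule 6). Holding teal-badge, silver-pass, and blue-pass grants black-key (Rule 10). Holding black-key and blue-pass grants L39 (Rule 4). Holding L39 and teal-badge grants violet-code (Rule 8). [4 rule applications]
teal-badge needs fewer.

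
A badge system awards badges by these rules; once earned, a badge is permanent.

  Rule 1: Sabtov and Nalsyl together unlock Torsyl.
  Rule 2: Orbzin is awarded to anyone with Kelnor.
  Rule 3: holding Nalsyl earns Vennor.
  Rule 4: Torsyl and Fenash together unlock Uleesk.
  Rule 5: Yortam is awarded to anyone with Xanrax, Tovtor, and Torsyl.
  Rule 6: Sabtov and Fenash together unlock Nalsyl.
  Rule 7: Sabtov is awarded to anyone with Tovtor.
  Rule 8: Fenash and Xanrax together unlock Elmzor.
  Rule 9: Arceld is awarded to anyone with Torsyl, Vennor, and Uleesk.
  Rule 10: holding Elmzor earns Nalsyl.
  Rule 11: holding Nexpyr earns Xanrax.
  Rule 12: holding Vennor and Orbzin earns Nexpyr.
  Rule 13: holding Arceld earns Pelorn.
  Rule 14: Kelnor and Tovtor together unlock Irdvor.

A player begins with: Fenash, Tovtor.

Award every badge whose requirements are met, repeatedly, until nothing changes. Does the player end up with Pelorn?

Yes

With Tovtor, Sabtov is earned (Rule 7).
With Sabtov and Fenash, Nalsyl is earned (Rule 6).
With Sabtov and Nalsyl, Torsyl is earned (Rule 1).
With Nalsyl, Vennor is earned (Rule 3).
With Torsyl and Fenash, Uleesk is earned (Rule 4).
With Torsyl, Vennor, and Uleesk, Arceld is earned (Rule 9).
With Arceld, Pelorn is earned (Rule 13).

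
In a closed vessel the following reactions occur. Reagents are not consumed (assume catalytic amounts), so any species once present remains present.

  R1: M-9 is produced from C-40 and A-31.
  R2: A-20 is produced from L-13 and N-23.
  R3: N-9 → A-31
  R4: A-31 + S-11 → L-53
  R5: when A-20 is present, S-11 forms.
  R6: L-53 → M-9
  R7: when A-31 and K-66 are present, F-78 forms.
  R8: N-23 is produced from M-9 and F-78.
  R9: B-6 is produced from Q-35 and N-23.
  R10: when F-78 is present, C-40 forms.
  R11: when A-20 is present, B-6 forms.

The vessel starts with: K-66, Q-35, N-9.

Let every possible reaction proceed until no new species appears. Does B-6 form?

N-9 present → A-31 forms (R3).
A-31 and K-66 present → F-78 forms (R7).
F-78 present → C-40 forms (R10).
C-40 and A-31 present → M-9 forms (R1).
M-9 and F-78 present → N-23 forms (R8).
Q-35 and N-23 present → B-6 forms (R9).

Yes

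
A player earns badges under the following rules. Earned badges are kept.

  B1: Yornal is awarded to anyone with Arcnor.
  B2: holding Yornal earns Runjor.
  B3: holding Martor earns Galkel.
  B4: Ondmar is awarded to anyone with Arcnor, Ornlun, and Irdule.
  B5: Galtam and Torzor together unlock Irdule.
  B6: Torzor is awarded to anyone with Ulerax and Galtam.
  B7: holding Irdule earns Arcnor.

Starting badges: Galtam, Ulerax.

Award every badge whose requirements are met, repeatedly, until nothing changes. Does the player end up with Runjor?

Yes

With Ulerax and Galtam, Torzor is earned (B6).
With Galtam and Torzor, Irdule is earned (B5).
With Irdule, Arcnor is earned (B7).
With Arcnor, Yornal is earned (B1).
With Yornal, Runjor is earned (B2).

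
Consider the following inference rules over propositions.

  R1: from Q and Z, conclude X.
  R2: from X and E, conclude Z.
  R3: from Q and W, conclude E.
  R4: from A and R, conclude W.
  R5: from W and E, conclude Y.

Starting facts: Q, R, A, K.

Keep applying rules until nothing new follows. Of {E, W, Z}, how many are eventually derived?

2

A and R hold, so W follows (R4).
Q and W hold, so E follows (R3).
E: reached.
W: reached.
Z would need X and E (R2), but X is never established.
Reached: E and W — 2 of the 3.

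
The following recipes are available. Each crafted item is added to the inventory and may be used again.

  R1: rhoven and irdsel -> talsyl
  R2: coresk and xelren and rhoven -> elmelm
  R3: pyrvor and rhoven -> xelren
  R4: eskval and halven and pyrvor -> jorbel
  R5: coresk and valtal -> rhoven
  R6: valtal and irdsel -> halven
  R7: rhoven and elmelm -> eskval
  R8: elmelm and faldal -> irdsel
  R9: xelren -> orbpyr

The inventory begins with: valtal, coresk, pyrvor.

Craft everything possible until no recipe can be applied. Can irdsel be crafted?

irdsel would need elmelm and faldal (R8), but faldal is never obtained.

No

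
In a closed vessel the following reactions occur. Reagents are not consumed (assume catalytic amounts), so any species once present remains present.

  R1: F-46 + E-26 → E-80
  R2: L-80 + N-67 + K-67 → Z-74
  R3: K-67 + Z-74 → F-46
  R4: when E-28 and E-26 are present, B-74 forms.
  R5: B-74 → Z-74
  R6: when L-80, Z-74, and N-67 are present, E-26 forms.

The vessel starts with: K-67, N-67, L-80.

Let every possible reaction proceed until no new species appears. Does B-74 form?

B-74 would need E-28 and E-26 (R4), but E-28 never forms.

No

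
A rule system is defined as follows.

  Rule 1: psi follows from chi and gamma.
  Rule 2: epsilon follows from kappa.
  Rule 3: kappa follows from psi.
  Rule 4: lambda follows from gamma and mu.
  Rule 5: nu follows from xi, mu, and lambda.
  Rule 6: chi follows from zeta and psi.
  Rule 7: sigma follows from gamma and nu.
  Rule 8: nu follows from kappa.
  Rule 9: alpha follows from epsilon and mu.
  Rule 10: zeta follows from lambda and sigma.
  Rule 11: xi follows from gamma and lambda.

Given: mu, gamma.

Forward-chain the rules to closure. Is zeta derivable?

Yes

gamma and mu hold, so lambda follows (Rule 4).
gamma and lambda hold, so xi follows (Rule 11).
From xi, mu, and lambda, Rule 5 gives nu.
gamma and nu hold, so sigma follows (Rule 7).
lambda and sigma hold, so zeta follows (Rule 10).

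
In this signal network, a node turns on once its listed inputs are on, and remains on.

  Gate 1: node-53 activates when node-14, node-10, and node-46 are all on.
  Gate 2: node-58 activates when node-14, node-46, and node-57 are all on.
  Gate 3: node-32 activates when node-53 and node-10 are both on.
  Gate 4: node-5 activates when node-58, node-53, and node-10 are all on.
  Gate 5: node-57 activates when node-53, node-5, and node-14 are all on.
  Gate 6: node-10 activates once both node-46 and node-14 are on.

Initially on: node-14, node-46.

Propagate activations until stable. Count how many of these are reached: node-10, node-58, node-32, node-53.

node-46 and node-14 are on, so node-10 activates (Gate 6).
node-14, node-10, and node-46 are on, so node-53 activates (Gate 1).
Gate 3: node-53 and node-10 on → node-32 on.
node-10: reached.
node-58 would need node-14, node-46, and node-57 (Gate 2), but node-57 never turns on.
node-32: reached.
node-53: reached.
Reached: node-10, node-32, and node-53 — 3 of the 4.

3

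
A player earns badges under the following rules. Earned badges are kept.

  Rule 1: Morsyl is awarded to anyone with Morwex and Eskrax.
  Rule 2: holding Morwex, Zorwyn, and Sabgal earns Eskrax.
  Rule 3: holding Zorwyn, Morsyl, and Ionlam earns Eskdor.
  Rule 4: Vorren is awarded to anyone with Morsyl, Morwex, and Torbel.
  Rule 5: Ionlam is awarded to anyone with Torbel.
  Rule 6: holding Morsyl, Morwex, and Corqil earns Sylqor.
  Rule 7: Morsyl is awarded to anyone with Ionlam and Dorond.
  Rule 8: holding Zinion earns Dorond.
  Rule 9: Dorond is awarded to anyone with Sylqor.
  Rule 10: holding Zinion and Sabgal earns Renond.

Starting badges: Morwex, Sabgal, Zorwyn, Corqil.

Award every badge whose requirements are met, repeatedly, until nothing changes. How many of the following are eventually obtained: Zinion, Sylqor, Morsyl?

With Morwex, Zorwyn, and Sabgal, Eskrax is earned (Rule 2).
With Morwex and Eskrax, Morsyl is earned (Rule 1).
With Morsyl, Morwex, and Corqil, Sylqor is earned (Rule 6).
No rule produces Zinion, and it is not given.
Sylqor: reached.
Morsyl: reached.
Reached: Sylqor and Morsyl — 2 of the 3.

2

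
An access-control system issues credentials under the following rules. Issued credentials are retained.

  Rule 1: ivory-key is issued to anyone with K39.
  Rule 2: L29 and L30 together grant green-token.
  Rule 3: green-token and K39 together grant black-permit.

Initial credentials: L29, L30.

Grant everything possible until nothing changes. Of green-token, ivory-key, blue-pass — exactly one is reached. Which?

green-token

Holding L29 and L30 grants green-token (Rule 2).
ivory-key would need K39 (Rule 1), but K39 is never granted. No rule produces blue-pass, and it is not given.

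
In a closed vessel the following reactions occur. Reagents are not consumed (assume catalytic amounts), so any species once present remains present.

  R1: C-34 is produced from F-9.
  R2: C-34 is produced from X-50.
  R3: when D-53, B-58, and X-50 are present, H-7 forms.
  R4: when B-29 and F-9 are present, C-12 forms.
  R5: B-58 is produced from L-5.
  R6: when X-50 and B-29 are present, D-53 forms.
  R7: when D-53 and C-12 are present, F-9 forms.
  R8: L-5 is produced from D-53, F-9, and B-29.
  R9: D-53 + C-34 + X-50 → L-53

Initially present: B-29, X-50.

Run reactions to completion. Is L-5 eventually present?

L-5 would need D-53, F-9, and B-29 (R8), but F-9 never forms.

No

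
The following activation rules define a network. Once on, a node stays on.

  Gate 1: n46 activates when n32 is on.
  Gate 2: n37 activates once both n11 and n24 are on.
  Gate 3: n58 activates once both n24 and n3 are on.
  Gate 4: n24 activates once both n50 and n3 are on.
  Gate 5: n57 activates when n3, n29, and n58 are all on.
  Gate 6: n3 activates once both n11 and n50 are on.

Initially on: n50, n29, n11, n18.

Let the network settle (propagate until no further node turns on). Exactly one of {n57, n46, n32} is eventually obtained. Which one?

n57

n11 and n50 are on, so n3 activates (Gate 6).
n50 and n3 are on, so n24 activates (Gate 4).
Gate 3: n24 and n3 on → n58 on.
Gate 5: n3, n29, and n58 on → n57 on.
No rule produces n32, and it is not given. n46 would need n32 (Gate 1), but n32 never turns on.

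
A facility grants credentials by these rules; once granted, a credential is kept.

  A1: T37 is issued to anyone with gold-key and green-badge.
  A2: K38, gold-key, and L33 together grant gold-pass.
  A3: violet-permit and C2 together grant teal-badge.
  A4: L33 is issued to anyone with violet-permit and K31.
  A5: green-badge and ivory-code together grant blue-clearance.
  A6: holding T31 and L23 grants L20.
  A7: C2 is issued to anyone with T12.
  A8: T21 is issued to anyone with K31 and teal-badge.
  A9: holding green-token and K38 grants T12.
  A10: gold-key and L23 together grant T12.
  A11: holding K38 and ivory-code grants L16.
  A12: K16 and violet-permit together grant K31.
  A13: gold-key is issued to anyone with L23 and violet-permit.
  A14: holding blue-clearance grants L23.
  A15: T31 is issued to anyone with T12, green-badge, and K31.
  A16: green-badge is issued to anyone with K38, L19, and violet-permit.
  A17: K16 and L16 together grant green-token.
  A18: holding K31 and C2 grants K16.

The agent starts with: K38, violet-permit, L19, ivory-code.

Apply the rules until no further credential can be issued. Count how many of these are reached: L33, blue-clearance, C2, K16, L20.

2

Holding K38, L19, and violet-permit grants green-badge (A16).
Holding green-badge and ivory-code grants blue-clearance (A5).
Holding blue-clearance grants L23 (A14).
Holding L23 and violet-permit grants gold-key (A13).
Holding gold-key and L23 grants T12 (A10).
Holding T12 grants C2 (A7).
L33 would need violet-permit and K31 (A4), but K31 is never granted.
blue-clearance: reached.
C2: reached.
K16 would need K31 and C2 (A18), but K31 is never granted.
L20 would need T31 and L23 (A6), but T31 is never granted.
Reached: blue-clearance and C2 — 2 of the 5.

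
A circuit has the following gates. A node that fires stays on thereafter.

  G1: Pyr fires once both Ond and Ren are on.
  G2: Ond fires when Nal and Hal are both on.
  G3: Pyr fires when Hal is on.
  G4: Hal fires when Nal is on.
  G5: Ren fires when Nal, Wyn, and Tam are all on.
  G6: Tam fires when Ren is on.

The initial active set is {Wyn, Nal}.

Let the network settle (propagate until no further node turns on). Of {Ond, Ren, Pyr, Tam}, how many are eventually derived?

2

Nal is on, so Hal fires (G4).
G2: Nal and Hal on → Ond on.
Hal is on, so Pyr fires (G3).
Ond: reached.
Ren would need Nal, Wyn, and Tam (G5), but Tam never turns on.
Pyr: reached.
Tam would need Ren (G6), but Ren never turns on.
Reached: Ond and Pyr — 2 of the 4.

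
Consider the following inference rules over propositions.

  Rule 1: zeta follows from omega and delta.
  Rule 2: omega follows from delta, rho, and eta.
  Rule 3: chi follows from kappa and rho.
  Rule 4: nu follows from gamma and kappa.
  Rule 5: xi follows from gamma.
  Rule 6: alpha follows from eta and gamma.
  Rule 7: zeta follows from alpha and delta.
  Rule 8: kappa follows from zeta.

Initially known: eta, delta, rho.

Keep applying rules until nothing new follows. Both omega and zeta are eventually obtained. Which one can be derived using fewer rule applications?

omega

omega: delta, rho, and eta hold, so omega follows (Rule 2). [1 rule application]
zeta: delta, rho, and eta hold, so omega follows (Rule 2). omega and delta hold, so zeta follows (Rule 1). [2 rule applications]
omega needs fewer.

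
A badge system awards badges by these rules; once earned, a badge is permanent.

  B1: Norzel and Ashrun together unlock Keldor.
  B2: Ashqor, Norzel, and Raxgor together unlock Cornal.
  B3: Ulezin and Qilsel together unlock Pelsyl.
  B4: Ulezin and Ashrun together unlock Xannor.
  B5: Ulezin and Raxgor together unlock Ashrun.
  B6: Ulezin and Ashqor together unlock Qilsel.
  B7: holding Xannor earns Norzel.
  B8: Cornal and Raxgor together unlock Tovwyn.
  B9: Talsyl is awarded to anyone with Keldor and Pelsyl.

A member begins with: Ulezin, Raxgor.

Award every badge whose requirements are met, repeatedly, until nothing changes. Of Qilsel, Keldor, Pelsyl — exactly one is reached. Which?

With Ulezin and Raxgor, Ashrun is earned (B5).
With Ulezin and Ashrun, Xannor is earned (B4).
With Xannor, Norzel is earned (B7).
With Norzel and Ashrun, Keldor is earned (B1).
Pelsyl would need Ulezin and Qilsel (B3), but Qilsel is never earned. Qilsel would need Ulezin and Ashqor (B6), but Ashqor is never earned.

Keldor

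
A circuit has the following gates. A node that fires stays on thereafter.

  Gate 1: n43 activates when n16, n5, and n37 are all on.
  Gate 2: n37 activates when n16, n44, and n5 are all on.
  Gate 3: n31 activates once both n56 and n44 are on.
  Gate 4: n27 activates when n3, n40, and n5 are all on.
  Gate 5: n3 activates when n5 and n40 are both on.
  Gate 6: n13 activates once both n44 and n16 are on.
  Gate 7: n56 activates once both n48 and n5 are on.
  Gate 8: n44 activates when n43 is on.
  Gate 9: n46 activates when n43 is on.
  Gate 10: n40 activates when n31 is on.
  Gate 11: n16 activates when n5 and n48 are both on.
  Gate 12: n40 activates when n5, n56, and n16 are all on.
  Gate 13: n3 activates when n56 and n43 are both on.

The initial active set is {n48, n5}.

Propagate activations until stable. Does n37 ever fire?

n37 would need n16, n44, and n5 (Gate 2), but n44 never turns on.

No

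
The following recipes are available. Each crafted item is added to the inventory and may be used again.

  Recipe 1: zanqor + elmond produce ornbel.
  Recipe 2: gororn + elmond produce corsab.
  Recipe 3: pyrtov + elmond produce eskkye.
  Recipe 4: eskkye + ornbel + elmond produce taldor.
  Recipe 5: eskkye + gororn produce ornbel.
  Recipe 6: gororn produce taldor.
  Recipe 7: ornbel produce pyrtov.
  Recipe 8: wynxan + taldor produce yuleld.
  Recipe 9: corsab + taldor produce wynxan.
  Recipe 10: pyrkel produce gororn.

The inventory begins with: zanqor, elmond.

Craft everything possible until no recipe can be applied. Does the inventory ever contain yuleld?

yuleld would need wynxan and taldor (Recipe 8), but wynxan is never obtained.

No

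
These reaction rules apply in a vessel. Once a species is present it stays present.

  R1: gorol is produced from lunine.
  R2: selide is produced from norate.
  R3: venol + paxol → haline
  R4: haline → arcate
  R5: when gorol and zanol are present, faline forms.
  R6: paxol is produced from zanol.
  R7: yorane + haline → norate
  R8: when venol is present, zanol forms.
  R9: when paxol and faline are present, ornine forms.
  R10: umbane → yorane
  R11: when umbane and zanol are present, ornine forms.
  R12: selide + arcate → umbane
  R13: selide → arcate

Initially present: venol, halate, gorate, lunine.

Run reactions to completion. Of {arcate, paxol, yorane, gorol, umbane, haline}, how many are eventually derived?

lunine present → gorol forms (R1).
venol present → zanol forms (R8).
zanol present → paxol forms (R6).
venol and paxol present → haline forms (R3).
haline present → arcate forms (R4).
arcate: reached.
paxol: reached.
yorane would need umbane (R10), but umbane never forms.
gorol: reached.
umbane would need selide and arcate (R12), but selide never forms.
haline: reached.
Reached: arcate, paxol, gorol, and haline — 4 of the 6.

4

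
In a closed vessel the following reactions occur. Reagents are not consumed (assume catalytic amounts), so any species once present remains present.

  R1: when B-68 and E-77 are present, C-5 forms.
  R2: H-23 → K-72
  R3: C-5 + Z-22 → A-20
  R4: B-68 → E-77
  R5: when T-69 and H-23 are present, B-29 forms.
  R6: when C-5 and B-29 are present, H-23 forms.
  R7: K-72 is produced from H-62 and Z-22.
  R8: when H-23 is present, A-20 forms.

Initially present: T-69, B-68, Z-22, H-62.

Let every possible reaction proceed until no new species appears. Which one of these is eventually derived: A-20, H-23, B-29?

B-68 present → E-77 forms (R4).
B-68 and E-77 present → C-5 forms (R1).
C-5 and Z-22 present → A-20 forms (R3).
H-23 would need C-5 and B-29 (R6), but B-29 never forms. B-29 would need T-69 and H-23 (R5), but H-23 never forms.

A-20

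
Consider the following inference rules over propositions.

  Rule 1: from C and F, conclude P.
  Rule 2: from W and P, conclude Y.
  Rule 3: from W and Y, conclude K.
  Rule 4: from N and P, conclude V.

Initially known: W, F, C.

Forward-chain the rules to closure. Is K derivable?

Yes

From C and F, Rule 1 gives P.
W and P hold, so Y follows (Rule 2).
W and Y hold, so K follows (Rule 3).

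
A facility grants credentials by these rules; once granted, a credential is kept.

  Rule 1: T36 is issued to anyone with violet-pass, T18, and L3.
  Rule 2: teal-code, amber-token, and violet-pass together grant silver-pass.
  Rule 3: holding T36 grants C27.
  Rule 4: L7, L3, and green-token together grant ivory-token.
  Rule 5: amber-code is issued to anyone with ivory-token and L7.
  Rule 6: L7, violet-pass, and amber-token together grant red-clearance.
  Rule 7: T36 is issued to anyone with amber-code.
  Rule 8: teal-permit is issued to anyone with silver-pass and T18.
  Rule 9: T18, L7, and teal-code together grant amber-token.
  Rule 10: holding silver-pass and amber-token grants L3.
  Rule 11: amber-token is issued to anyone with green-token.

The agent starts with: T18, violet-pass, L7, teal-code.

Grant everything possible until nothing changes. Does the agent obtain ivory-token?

No

ivory-token would need L7, L3, and green-token (Rule 4), but green-token is never granted.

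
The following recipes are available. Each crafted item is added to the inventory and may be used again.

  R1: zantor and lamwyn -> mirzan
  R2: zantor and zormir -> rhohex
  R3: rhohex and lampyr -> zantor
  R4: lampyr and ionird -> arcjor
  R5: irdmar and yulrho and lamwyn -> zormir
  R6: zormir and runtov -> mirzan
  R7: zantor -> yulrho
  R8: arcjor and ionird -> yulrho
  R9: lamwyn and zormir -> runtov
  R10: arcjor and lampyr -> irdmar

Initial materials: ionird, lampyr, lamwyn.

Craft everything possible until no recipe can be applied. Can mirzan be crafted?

Yes

lampyr and ionird -> arcjor (R4).
arcjor and ionird -> yulrho (R8).
arcjor and lampyr -> irdmar (R10).
irdmar and yulrho and lamwyn -> zormir (R5).
Using R9, lamwyn and zormir make runtov.
Using R6, zormir and runtov make mirzan.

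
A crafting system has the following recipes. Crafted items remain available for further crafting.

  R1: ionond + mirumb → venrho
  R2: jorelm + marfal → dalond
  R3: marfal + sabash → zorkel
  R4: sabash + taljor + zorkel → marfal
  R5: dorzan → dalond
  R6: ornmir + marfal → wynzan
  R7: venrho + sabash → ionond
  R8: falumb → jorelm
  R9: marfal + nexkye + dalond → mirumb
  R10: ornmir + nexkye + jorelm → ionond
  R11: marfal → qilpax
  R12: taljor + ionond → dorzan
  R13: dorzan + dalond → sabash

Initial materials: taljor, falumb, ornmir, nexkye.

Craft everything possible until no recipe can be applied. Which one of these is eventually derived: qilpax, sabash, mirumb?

falumb → jorelm (R8).
ornmir + nexkye + jorelm → ionond (R10).
taljor + ionond → dorzan (R12).
Using R5, dorzan makes dalond.
dorzan + dalond → sabash (R13).
mirumb would need marfal, nexkye, and dalond (R9), but marfal is never obtained. qilpax would need marfal (R11), but marfal is never obtained.

sabash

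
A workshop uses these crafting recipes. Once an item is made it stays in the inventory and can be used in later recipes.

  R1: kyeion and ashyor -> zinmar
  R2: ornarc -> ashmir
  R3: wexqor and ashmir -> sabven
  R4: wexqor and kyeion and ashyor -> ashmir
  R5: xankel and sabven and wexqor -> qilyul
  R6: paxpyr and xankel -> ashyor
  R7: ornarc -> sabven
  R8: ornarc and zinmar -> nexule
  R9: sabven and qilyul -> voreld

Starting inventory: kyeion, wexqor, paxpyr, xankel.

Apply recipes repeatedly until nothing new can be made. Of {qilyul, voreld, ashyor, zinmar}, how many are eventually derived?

paxpyr and xankel -> ashyor (R6).
Using R1, kyeion and ashyor make zinmar.
Using R4, wexqor, kyeion, and ashyor make ashmir.
Using R3, wexqor and ashmir make sabven.
Using R5, xankel, sabven, and wexqor make qilyul.
sabven and qilyul -> voreld (R9).
qilyul: reached.
voreld: reached.
ashyor: reached.
zinmar: reached.
All 4 are reached.

4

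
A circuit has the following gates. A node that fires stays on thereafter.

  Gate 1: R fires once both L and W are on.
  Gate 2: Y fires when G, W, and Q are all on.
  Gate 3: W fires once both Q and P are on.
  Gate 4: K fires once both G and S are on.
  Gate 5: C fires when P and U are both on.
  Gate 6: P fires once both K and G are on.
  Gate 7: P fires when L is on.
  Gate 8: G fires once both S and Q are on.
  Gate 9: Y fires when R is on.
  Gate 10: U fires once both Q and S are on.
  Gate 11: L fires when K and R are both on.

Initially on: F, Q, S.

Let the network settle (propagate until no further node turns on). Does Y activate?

S and Q are on, so G fires (Gate 8).
G and S are on, so K fires (Gate 4).
Gate 6: K and G on → P on.
Gate 3: Q and P on → W on.
Gate 2: G, W, and Q on → Y on.

Yes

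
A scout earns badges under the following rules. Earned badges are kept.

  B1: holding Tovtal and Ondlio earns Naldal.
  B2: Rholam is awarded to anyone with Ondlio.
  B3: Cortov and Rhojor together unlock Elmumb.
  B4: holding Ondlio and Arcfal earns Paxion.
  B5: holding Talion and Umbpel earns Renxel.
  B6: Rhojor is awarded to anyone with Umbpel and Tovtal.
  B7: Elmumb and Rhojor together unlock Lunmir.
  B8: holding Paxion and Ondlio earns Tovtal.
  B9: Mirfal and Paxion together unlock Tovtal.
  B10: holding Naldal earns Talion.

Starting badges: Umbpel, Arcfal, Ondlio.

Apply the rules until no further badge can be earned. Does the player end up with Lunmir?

No

Lunmir would need Elmumb and Rhojor (B7), but Elmumb is never earned.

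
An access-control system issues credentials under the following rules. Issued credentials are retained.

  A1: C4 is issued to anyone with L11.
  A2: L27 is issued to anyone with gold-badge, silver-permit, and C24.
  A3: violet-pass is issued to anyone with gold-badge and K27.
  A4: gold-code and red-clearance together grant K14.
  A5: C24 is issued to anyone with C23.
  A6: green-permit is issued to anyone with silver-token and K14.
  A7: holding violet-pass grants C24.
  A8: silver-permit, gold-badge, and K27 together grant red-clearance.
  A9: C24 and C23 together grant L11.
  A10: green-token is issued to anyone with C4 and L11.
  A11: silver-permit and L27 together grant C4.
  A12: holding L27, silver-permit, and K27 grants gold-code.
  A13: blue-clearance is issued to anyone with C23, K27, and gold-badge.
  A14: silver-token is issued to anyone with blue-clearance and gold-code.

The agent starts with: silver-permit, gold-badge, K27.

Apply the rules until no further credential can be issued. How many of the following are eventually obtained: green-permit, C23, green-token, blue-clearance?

0

green-permit would need silver-token and K14 (A6), but silver-token is never granted.
No rule produces C23, and it is not given.
green-token would need C4 and L11 (A10), but L11 is never granted.
blue-clearance would need C23, K27, and gold-badge (A13), but C23 is never granted.
None of the 4 are reached.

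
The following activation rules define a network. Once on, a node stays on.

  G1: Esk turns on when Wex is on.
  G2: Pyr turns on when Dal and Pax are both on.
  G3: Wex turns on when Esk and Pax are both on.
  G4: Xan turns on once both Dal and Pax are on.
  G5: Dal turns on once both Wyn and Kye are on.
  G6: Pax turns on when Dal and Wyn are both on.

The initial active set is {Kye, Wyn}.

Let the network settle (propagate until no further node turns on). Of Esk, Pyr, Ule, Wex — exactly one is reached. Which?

G5: Wyn and Kye on → Dal on.
G6: Dal and Wyn on → Pax on.
G2: Dal and Pax on → Pyr on.
No rule produces Ule, and it is not given. Wex would need Esk and Pax (G3), but Esk never turns on. Esk would need Wex (G1), but Wex never turns on.

Pyr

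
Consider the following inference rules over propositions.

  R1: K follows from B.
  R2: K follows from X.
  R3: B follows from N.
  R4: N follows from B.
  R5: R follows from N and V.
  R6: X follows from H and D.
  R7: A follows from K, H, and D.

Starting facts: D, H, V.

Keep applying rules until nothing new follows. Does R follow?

R would need N and V (R5), but N is never established.

No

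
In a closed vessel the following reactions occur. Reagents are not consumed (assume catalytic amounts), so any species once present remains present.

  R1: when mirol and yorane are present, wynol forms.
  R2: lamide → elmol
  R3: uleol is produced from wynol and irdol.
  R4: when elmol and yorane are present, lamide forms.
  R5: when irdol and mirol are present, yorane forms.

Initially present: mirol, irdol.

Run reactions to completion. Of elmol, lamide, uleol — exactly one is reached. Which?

irdol and mirol present → yorane forms (R5).
mirol and yorane present → wynol forms (R1).
wynol and irdol present → uleol forms (R3).
elmol would need lamide (R2), but lamide never forms. lamide would need elmol and yorane (R4), but elmol never forms.

uleol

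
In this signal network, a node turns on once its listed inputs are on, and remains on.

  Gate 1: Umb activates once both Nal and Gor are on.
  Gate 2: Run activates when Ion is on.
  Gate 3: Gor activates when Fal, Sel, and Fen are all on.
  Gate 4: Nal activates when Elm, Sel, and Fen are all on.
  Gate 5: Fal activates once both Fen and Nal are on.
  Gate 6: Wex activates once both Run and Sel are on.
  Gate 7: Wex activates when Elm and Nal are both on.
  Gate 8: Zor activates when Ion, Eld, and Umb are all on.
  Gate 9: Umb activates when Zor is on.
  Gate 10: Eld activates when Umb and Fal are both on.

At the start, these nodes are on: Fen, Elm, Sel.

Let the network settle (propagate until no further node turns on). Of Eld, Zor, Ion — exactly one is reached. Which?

Eld

Gate 4: Elm, Sel, and Fen on → Nal on.
Gate 5: Fen and Nal on → Fal on.
Gate 3: Fal, Sel, and Fen on → Gor on.
Gate 1: Nal and Gor on → Umb on.
Umb and Fal are on, so Eld activates (Gate 10).
No rule produces Ion, and it is not given. Zor would need Ion, Eld, and Umb (Gate 8), but Ion never turns on.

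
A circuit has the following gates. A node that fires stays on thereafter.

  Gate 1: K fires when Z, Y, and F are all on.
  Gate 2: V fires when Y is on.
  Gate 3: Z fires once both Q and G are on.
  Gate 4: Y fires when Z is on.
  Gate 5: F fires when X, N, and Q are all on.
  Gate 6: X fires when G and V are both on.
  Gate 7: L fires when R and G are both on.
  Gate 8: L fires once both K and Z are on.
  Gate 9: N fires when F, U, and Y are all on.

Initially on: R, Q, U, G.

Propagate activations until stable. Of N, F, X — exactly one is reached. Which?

X

Q and G are on, so Z fires (Gate 3).
Z is on, so Y fires (Gate 4).
Gate 2: Y on → V on.
Gate 6: G and V on → X on.
F would need X, N, and Q (Gate 5), but N never turns on. N would need F, U, and Y (Gate 9), but F never turns on.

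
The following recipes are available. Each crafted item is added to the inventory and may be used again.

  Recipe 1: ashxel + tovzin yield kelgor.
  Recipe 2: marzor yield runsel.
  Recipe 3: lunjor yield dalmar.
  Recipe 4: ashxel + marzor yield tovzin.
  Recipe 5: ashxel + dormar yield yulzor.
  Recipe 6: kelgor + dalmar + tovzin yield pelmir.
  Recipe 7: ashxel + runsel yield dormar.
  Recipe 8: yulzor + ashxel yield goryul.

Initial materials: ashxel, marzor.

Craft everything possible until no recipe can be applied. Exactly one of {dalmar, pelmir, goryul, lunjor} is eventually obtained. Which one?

goryul

marzor → runsel (Recipe 2).
Using Recipe 7, ashxel and runsel make dormar.
Using Recipe 5, ashxel and dormar make yulzor.
yulzor + ashxel → goryul (Recipe 8).
pelmir would need kelgor, dalmar, and tovzin (Recipe 6), but dalmar is never obtained. dalmar would need lunjor (Recipe 3), but lunjor is never obtained. No rule produces lunjor, and it is not given.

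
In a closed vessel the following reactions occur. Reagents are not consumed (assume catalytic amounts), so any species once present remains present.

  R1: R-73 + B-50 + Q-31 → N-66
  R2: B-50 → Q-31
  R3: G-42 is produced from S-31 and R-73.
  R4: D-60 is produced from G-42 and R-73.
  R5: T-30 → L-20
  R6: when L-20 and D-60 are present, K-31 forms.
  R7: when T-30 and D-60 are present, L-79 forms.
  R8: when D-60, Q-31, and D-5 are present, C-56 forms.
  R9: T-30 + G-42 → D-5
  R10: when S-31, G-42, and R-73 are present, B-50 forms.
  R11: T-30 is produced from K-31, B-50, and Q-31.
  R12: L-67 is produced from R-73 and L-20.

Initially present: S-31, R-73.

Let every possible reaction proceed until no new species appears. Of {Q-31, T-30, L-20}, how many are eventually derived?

1

S-31 and R-73 present → G-42 forms (R3).
S-31, G-42, and R-73 present → B-50 forms (R10).
B-50 present → Q-31 forms (R2).
Q-31: reached.
T-30 would need K-31, B-50, and Q-31 (R11), but K-31 never forms.
L-20 would need T-30 (R5), but T-30 never forms.
Reached: Q-31 — 1 of the 3.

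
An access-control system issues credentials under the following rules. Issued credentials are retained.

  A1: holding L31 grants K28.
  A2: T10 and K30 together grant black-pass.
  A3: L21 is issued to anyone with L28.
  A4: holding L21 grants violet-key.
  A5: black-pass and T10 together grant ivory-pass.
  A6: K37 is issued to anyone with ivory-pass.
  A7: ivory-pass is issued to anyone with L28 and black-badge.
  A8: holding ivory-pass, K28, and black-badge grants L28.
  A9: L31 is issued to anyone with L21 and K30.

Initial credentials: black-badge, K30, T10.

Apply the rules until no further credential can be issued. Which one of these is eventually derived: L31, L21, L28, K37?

K37

Holding T10 and K30 grants black-pass (A2).
Holding black-pass and T10 grants ivory-pass (A5).
Holding ivory-pass grants K37 (A6).
L21 would need L28 (A3), but L28 is never granted. L31 would need L21 and K30 (A9), but L21 is never granted. L28 would need ivory-pass, K28, and black-badge (A8), but K28 is never granted.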